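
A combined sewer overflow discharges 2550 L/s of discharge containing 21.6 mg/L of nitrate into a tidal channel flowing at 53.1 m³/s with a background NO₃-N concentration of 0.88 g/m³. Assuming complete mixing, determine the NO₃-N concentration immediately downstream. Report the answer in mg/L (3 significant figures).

2550 L/s = 2.55 m³/s.
Conservation of mass across the mixing zone: C = (2.55·21.6 + 53.1·0.88) / (2.55 + 53.1) = 101.8/55.65 = 1.829 mg/L.

1.83 mg/L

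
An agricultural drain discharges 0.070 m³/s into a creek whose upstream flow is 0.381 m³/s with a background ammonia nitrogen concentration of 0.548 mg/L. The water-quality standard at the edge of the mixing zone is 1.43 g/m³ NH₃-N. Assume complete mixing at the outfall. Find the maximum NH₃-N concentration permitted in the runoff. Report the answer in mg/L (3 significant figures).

6.23 mg/L

Mass balance: 1.43·0.451 = 0.07·Cₑ + 0.381·0.548.
Cₑ = (0.6449 − 0.2088) / 0.07 = 6.231 mg/L.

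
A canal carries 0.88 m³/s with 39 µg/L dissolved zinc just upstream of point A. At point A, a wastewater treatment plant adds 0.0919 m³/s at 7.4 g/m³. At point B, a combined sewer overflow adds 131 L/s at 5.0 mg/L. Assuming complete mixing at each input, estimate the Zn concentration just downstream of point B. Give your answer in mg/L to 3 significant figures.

1.24 mg/L

39 µg/L = 0.039 mg/L.
After input A: C = (0.88·0.039 + 0.0919·7.4) / 0.9719 = 0.735 mg/L.
131 L/s = 0.131 m³/s.
After input B: C = (0.9719·0.735 + 0.131·5) / 1.103 = 1.242 mg/L.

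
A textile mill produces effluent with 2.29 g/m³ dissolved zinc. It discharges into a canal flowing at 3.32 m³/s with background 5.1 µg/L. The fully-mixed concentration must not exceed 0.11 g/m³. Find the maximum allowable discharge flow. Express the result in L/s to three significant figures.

160 L/s

5.1 µg/L = 0.0051 mg/L.
Mass balance at complete mixing: C_std·(Q_w + Q_r) = Q_w·C_e + Q_r·C_b.
Rearranging, Q_w = Q_r·(C_std − C_b)/(C_e − C_std) = 3.32·(0.11 − 0.0051) / (2.29 − 0.11) = 0.1598 m³/s.
= 159.8 L/s.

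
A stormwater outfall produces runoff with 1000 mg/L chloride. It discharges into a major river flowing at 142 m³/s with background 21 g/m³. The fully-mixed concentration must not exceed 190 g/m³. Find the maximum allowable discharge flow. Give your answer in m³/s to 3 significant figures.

Mass balance at complete mixing: C_std·(Q_w + Q_r) = Q_w·C_e + Q_r·C_b.
Rearranging, Q_w = Q_r·(C_std − C_b)/(C_e − C_std) = 142·(190 − 21) / (1000 − 190) = 29.63 m³/s.

29.6 m³/s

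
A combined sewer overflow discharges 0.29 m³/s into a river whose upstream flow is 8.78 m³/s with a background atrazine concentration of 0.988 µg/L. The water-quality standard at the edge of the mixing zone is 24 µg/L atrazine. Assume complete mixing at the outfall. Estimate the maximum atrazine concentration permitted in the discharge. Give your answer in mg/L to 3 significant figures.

0.988 µg/L = 0.000988 mg/L.
24 µg/L = 0.024 mg/L.
Mass balance: 0.024·9.07 = 0.29·Cₑ + 8.78·0.000988.
Cₑ = (0.2177 − 0.008675) / 0.29 = 0.7207 mg/L.

0.721 mg/L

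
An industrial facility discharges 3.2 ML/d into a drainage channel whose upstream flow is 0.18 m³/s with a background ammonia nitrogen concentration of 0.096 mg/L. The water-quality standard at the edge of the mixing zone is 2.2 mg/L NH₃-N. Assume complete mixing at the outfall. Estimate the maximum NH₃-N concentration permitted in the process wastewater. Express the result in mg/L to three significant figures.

3.2 ML/d = 0.03704 m³/s.
Mass balance: 2.2·0.217 = 0.03704·Cₑ + 0.18·0.096.
Cₑ = (0.4775 − 0.01728) / 0.03704 = 12.43 mg/L.

12.4 mg/L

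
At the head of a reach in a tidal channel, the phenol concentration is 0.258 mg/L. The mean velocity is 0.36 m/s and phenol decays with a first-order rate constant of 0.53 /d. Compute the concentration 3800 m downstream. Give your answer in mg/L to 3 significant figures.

0.242 mg/L

Travel time t = 3800 m / 0.36 m/s = 3800/0.36 = 1.056e+04 s = 0.1222 d.
First-order decay: C = 0.258·exp(−0.53·0.1222) = 0.258·0.9373 = 0.2418 mg/L.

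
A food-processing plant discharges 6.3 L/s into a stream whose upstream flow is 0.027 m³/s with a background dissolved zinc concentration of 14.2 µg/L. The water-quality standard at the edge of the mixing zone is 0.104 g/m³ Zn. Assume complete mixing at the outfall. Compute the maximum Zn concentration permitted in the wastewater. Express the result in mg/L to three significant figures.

6.3 L/s = 0.0063 m³/s.
14.2 µg/L = 0.0142 mg/L.
Mass balance: 0.104·0.0333 = 0.0063·Cₑ + 0.027·0.0142.
Cₑ = (0.003463 − 0.0003834) / 0.0063 = 0.4889 mg/L.

0.489 mg/L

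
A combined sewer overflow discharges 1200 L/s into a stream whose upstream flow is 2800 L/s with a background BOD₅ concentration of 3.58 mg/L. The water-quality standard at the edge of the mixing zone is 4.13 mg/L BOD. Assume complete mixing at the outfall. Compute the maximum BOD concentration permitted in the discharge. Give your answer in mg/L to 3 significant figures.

5.41 mg/L

1200 L/s = 1.2 m³/s.
2800 L/s = 2.8 m³/s.
Mass balance: 4.13·4 = 1.2·Cₑ + 2.8·3.58.
Cₑ = (16.52 − 10.02) / 1.2 = 5.413 mg/L.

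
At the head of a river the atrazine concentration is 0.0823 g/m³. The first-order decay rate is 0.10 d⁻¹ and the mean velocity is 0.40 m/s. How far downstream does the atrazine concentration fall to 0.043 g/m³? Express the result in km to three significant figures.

224 km

From C = C₀·e^(−kt), t = ln(C₀/C)/k = ln(0.0823/0.043)/0.10 = 0.6492/0.10 = 6.492 d.
Distance = v·t = 0.40 m/s × 5.609e+05 s = 2.244e+05 m = 224.4 km.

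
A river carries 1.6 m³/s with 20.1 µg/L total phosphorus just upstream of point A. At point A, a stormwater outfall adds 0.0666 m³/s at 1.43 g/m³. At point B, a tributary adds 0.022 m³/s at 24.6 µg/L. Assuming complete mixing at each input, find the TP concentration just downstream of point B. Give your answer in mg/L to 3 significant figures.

0.0758 mg/L

20.1 µg/L = 0.0201 mg/L.
After input A: C = (1.6·0.0201 + 0.0666·1.43) / 1.667 = 0.07644 mg/L.
24.6 µg/L = 0.0246 mg/L.
After input B: C = (1.667·0.07644 + 0.022·0.0246) / 1.689 = 0.07577 mg/L.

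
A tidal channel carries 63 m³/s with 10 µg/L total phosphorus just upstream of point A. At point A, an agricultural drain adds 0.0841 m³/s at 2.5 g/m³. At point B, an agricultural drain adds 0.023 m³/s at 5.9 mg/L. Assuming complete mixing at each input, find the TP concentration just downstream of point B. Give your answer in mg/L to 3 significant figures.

10 µg/L = 0.01 mg/L.
After input A: C = (63·0.01 + 0.0841·2.5) / 63.08 = 0.01332 mg/L.
After input B: C = (63.08·0.01332 + 0.023·5.9) / 63.11 = 0.01546 mg/L.

0.0155 mg/L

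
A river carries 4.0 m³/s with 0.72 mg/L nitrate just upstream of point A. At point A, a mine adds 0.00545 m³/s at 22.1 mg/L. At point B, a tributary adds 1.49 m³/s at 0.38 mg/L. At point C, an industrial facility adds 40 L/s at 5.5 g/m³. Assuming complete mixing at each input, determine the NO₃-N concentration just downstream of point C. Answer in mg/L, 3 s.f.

0.684 mg/L

After input A: C = (4·0.72 + 0.00545·22.1) / 4.005 = 0.7491 mg/L.
After input B: C = (4.005·0.7491 + 1.49·0.38) / 5.495 = 0.649 mg/L.
40 L/s = 0.04 m³/s.
After input C: C = (5.495·0.649 + 0.04·5.5) / 5.535 = 0.6841 mg/L.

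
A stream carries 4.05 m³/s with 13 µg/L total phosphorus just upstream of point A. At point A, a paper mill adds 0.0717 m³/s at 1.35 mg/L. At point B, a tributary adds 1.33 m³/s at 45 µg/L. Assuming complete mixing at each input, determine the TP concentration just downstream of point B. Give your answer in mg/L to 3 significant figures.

13 µg/L = 0.013 mg/L.
After input A: C = (4.05·0.013 + 0.0717·1.35) / 4.122 = 0.03626 mg/L.
45 µg/L = 0.045 mg/L.
After input B: C = (4.122·0.03626 + 1.33·0.045) / 5.452 = 0.03839 mg/L.

0.0384 mg/L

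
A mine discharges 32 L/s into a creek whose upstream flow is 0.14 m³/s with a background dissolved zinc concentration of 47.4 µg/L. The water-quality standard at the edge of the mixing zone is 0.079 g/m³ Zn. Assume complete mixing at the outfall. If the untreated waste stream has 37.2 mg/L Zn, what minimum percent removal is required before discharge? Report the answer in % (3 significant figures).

99.4 %

32 L/s = 0.032 m³/s.
47.4 µg/L = 0.0474 mg/L.
Mass balance: 0.079·0.172 = 0.032·Cₑ + 0.14·0.0474.
Cₑ = (0.01359 − 0.006636) / 0.032 = 0.2173 mg/L.
Required removal = 1 − 0.2173/37.2 = 99.42 %.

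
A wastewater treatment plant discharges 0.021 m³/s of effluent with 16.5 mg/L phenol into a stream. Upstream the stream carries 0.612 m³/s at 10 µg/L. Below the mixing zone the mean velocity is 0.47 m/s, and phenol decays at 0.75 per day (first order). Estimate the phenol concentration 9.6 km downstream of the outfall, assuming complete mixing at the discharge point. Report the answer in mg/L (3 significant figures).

10 µg/L = 0.01 mg/L.
After complete mixing, C₀ = (0.021·16.5 + 0.612·0.01) / 0.633 = 0.5571 mg/L.
Travel time t = 9600 m / 0.47 m/s = 2.043e+04 s = 0.2364 d.
C = 0.5571·exp(−0.75·0.2364) = 0.5571·0.8375 = 0.4666 mg/L.

0.467 mg/L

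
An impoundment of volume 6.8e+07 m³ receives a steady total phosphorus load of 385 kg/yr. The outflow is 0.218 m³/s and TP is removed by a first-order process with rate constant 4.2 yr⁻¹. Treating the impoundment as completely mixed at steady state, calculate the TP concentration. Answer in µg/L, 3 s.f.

Outflow Q = 0.218 m³/s × 3.156e+07 s/yr = 6.88e+06 m³/yr.
Steady-state CSTR mass balance: W = Q·C + k·V·C, so C = W/(Q + kV).
Q + kV = 6.88e+06 + 4.2·6.8e+07 = 2.925e+08 m³/yr.
C = 385/2.925e+08 = 1.316e-06 kg/m³ = 0.001316 mg/L = 1.316 µg/L.

1.32 µg/L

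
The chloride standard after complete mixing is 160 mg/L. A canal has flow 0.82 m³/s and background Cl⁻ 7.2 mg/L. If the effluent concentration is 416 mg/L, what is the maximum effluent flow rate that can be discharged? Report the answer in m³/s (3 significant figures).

0.489 m³/s

Mass balance at complete mixing: C_std·(Q_w + Q_r) = Q_w·C_e + Q_r·C_b.
Rearranging, Q_w = Q_r·(C_std − C_b)/(C_e − C_std) = 0.82·(160 − 7.2) / (416 − 160) = 0.4894 m³/s.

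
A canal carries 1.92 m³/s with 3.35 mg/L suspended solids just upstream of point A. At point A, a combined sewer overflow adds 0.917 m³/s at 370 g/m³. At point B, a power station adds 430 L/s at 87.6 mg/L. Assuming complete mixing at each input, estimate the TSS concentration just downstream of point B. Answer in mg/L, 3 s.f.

After input A: C = (1.92·3.35 + 0.917·370) / 2.837 = 121.9 mg/L.
430 L/s = 0.43 m³/s.
After input B: C = (2.837·121.9 + 0.43·87.6) / 3.267 = 117.4 mg/L.

117 mg/L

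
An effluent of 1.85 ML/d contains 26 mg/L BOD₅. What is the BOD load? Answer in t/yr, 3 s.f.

1.85 ML/d = 0.02141 m³/s.
Mass flux = Q·C = 0.02141 m³/s × 26 g/m³ = 0.5567 g/s.
= 0.5567 g/s × 31.56 = 17.57 t/yr.

17.6 t/yr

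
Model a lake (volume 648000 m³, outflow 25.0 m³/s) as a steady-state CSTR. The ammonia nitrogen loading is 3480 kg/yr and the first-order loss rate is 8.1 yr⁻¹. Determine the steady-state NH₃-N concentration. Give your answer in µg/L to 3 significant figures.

4.38 µg/L

Outflow Q = 25.0 m³/s × 3.156e+07 s/yr = 7.889e+08 m³/yr.
Steady-state CSTR mass balance: W = Q·C + k·V·C, so C = W/(Q + kV).
Q + kV = 7.889e+08 + 8.1·648000 = 7.942e+08 m³/yr.
C = 3480/7.942e+08 = 4.382e-06 kg/m³ = 0.004382 mg/L = 4.382 µg/L.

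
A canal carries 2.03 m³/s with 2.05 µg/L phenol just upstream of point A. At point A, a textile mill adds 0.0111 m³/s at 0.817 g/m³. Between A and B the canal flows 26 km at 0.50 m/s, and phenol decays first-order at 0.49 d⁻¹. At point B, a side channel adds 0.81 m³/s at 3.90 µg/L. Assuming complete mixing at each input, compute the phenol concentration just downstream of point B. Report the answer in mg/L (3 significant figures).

0.00456 mg/L

2.05 µg/L = 0.00205 mg/L.
After input A: C = (2.03·0.00205 + 0.0111·0.817) / 2.041 = 0.006482 mg/L.
Over the 26 km reach to input B (t = 5.2e+04 s = 0.6019 d), decay gives C = 0.006482·exp(−0.49·0.6019) = 0.004826 mg/L.
3.90 µg/L = 0.0039 mg/L.
After input B: C = (2.041·0.004826 + 0.81·0.0039) / 2.851 = 0.004563 mg/L.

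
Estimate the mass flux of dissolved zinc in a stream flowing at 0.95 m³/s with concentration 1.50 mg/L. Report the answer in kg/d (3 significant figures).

Mass flux = Q·C = 0.95 m³/s × 1.5 g/m³ = 1.425 g/s.
= 1.425 g/s × 86.4 = 123.1 kg/d.

123 kg/d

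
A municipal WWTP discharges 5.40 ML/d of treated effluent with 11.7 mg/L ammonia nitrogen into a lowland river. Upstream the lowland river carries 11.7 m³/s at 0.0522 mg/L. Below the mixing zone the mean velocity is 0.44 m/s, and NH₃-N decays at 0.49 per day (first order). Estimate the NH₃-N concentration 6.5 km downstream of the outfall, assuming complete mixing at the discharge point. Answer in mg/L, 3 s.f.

0.105 mg/L

5.40 ML/d = 0.0625 m³/s.
After complete mixing, C₀ = (0.0625·11.7 + 11.7·0.0522) / 11.76 = 0.1141 mg/L.
Travel time t = 6500 m / 0.44 m/s = 1.477e+04 s = 0.171 d.
C = 0.1141·exp(−0.49·0.171) = 0.1141·0.9196 = 0.1049 mg/L.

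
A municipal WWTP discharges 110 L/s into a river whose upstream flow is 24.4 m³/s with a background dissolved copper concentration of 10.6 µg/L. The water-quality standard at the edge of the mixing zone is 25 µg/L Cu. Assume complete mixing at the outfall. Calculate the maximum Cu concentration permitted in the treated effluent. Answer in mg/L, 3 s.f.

110 L/s = 0.11 m³/s.
10.6 µg/L = 0.0106 mg/L.
25 µg/L = 0.025 mg/L.
Mass balance: 0.025·24.51 = 0.11·Cₑ + 24.4·0.0106.
Cₑ = (0.6128 − 0.2586) / 0.11 = 3.219 mg/L.

3.22 mg/L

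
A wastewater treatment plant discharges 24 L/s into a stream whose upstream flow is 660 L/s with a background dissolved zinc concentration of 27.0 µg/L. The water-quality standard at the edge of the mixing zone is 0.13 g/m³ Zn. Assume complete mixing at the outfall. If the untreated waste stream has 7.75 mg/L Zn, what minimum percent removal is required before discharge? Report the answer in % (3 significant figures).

24 L/s = 0.024 m³/s.
660 L/s = 0.66 m³/s.
27.0 µg/L = 0.027 mg/L.
Mass balance: 0.13·0.684 = 0.024·Cₑ + 0.66·0.027.
Cₑ = (0.08892 − 0.01782) / 0.024 = 2.963 mg/L.
Required removal = 1 − 2.963/7.75 = 61.77 %.

61.8 %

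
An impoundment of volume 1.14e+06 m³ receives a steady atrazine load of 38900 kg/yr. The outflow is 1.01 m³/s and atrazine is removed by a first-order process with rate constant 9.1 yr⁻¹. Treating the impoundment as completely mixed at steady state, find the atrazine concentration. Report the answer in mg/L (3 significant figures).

Outflow Q = 1.01 m³/s × 3.156e+07 s/yr = 3.187e+07 m³/yr.
Steady-state CSTR mass balance: W = Q·C + k·V·C, so C = W/(Q + kV).
Q + kV = 3.187e+07 + 9.1·1.14e+06 = 4.225e+07 m³/yr.
C = 38900/4.225e+07 = 0.0009208 kg/m³ = 0.9208 mg/L.

0.921 mg/L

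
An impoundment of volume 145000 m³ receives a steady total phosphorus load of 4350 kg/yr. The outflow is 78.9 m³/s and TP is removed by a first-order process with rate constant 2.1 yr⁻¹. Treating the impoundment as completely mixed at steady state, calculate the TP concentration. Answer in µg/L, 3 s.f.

1.75 µg/L

Outflow Q = 78.9 m³/s × 3.156e+07 s/yr = 2.49e+09 m³/yr.
Steady-state CSTR mass balance: W = Q·C + k·V·C, so C = W/(Q + kV).
Q + kV = 2.49e+09 + 2.1·145000 = 2.49e+09 m³/yr.
C = 4350/2.49e+09 = 1.747e-06 kg/m³ = 0.001747 mg/L = 1.747 µg/L.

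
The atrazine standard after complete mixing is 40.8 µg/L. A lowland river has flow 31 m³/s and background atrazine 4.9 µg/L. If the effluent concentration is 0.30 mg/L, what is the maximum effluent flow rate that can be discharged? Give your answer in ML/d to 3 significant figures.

371 ML/d

4.9 µg/L = 0.0049 mg/L.
40.8 µg/L = 0.0408 mg/L.
Mass balance at complete mixing: C_std·(Q_w + Q_r) = Q_w·C_e + Q_r·C_b.
Rearranging, Q_w = Q_r·(C_std − C_b)/(C_e − C_std) = 31·(0.0408 − 0.0049) / (0.3 − 0.0408) = 4.294 m³/s.
= 371 ML/d.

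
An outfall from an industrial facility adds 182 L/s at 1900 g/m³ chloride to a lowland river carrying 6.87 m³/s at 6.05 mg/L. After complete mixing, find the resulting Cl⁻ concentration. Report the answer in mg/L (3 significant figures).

182 L/s = 0.182 m³/s.
Flow-weighted mixing gives C = (0.182·1900 + 6.87·6.05) / (0.182 + 6.87) = 387.4/7.052 = 54.93 mg/L.

54.9 mg/L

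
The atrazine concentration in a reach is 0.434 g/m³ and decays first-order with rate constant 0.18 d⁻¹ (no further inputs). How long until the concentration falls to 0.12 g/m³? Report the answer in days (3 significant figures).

t = ln(C₀/C)/k = ln(0.434/0.12)/0.18 = 1.286/0.18 = 7.142 d.

7.14 d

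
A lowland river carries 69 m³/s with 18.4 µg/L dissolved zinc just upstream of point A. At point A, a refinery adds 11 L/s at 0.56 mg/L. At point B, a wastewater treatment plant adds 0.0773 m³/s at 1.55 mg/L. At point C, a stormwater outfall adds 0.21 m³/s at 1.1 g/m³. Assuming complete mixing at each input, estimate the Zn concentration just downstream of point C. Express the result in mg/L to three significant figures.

0.0235 mg/L

18.4 µg/L = 0.0184 mg/L.
11 L/s = 0.011 m³/s.
After input A: C = (69·0.0184 + 0.011·0.56) / 69.01 = 0.01849 mg/L.
After input B: C = (69.01·0.01849 + 0.0773·1.55) / 69.09 = 0.0202 mg/L.
After input C: C = (69.09·0.0202 + 0.21·1.1) / 69.3 = 0.02347 mg/L.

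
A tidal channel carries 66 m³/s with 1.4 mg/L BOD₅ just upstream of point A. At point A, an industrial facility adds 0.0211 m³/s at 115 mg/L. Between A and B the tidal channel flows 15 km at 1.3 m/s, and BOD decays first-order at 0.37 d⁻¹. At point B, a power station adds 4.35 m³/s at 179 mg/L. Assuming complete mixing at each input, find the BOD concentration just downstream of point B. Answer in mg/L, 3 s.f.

After input A: C = (66·1.4 + 0.0211·115) / 66.02 = 1.436 mg/L.
Over the 15 km reach to input B (t = 1.154e+04 s = 0.1335 d), decay gives C = 1.436·exp(−0.37·0.1335) = 1.367 mg/L.
After input B: C = (66.02·1.367 + 4.35·179) / 70.37 = 12.35 mg/L.

12.3 mg/L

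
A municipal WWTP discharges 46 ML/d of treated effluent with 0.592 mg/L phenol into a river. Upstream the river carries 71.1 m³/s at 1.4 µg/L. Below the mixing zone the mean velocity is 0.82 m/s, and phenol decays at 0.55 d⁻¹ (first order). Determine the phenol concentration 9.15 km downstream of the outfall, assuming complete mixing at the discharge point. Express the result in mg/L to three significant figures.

46 ML/d = 0.5324 m³/s.
1.4 µg/L = 0.0014 mg/L.
After complete mixing, C₀ = (0.5324·0.592 + 71.1·0.0014) / 71.63 = 0.00579 mg/L.
Travel time t = 9150 m / 0.82 m/s = 1.116e+04 s = 0.1291 d.
C = 0.00579·exp(−0.55·0.1291) = 0.00579·0.9314 = 0.005393 mg/L.

0.00539 mg/L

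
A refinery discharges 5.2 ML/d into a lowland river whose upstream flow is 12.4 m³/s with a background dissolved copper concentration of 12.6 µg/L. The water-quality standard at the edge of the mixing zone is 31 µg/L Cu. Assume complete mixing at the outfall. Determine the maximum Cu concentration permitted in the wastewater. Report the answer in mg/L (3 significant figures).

3.82 mg/L

5.2 ML/d = 0.06019 m³/s.
12.6 µg/L = 0.0126 mg/L.
31 µg/L = 0.031 mg/L.
Mass balance: 0.031·12.46 = 0.06019·Cₑ + 12.4·0.0126.
Cₑ = (0.3863 − 0.1562) / 0.06019 = 3.822 mg/L.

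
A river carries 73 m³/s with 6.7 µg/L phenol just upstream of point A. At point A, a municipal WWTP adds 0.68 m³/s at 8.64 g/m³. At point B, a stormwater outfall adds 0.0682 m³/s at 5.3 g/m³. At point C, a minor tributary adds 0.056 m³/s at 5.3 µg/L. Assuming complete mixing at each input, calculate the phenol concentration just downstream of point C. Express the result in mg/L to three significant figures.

6.7 µg/L = 0.0067 mg/L.
After input A: C = (73·0.0067 + 0.68·8.64) / 73.68 = 0.08638 mg/L.
After input B: C = (73.68·0.08638 + 0.0682·5.3) / 73.75 = 0.0912 mg/L.
5.3 µg/L = 0.0053 mg/L.
After input C: C = (73.75·0.0912 + 0.056·0.0053) / 73.8 = 0.09113 mg/L.

0.0911 mg/L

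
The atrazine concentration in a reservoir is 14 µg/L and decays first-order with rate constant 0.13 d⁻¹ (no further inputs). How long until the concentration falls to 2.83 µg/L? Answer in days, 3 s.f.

t = ln(C₀/C)/k = ln(14/2.83)/0.13 = 1.599/0.13 = 12.3 d.

12.3 d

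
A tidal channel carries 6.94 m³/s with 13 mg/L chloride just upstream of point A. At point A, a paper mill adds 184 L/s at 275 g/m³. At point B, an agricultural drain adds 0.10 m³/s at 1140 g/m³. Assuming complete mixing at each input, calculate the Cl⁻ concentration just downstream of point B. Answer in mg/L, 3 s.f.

35.3 mg/L

184 L/s = 0.184 m³/s.
After input A: C = (6.94·13 + 0.184·275) / 7.124 = 19.77 mg/L.
After input B: C = (7.124·19.77 + 0.1·1140) / 7.224 = 35.27 mg/L.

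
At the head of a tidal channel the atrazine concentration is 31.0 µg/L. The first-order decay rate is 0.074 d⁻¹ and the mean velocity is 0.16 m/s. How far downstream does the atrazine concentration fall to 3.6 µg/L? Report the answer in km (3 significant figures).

402 km

From C = C₀·e^(−kt), t = ln(C₀/C)/k = ln(31.0/3.6)/0.074 = 2.153/0.074 = 29.1 d.
Distance = v·t = 0.16 m/s × 2.514e+06 s = 4.022e+05 m = 402.2 km.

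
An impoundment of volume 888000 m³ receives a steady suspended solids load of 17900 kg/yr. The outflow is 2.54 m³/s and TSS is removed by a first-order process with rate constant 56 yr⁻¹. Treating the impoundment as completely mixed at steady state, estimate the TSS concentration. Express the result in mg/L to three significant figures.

0.138 mg/L

Outflow Q = 2.54 m³/s × 3.156e+07 s/yr = 8.016e+07 m³/yr.
Steady-state CSTR mass balance: W = Q·C + k·V·C, so C = W/(Q + kV).
Q + kV = 8.016e+07 + 56·888000 = 1.299e+08 m³/yr.
C = 17900/1.299e+08 = 0.0001378 kg/m³ = 0.1378 mg/L.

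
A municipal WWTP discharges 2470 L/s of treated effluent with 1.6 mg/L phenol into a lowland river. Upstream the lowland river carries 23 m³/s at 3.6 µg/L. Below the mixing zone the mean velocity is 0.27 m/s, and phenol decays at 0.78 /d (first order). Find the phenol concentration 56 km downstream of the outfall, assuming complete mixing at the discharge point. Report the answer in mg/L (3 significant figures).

0.0244 mg/L

2470 L/s = 2.47 m³/s.
3.6 µg/L = 0.0036 mg/L.
After complete mixing, C₀ = (2.47·1.6 + 23·0.0036) / 25.47 = 0.1584 mg/L.
Travel time t = 5.6e+04 m / 0.27 m/s = 2.074e+05 s = 2.401 d.
C = 0.1584·exp(−0.78·2.401) = 0.1584·0.1537 = 0.02436 mg/L.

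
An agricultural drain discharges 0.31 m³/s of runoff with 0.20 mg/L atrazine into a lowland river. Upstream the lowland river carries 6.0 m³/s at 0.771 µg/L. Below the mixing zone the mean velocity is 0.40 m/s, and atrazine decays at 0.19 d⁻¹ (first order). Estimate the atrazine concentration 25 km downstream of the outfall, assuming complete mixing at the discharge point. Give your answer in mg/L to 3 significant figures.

0.771 µg/L = 0.000771 mg/L.
After complete mixing, C₀ = (0.31·0.2 + 6·0.000771) / 6.31 = 0.01056 mg/L.
Travel time t = 2.5e+04 m / 0.40 m/s = 6.25e+04 s = 0.7234 d.
C = 0.01056·exp(−0.19·0.7234) = 0.01056·0.8716 = 0.009203 mg/L.

0.00920 mg/L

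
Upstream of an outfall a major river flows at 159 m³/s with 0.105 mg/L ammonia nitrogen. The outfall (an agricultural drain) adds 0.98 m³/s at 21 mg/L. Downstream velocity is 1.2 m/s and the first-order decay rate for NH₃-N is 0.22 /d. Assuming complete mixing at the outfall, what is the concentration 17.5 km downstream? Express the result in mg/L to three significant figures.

0.225 mg/L

After complete mixing, C₀ = (0.98·21 + 159·0.105) / 160 = 0.233 mg/L.
Travel time t = 1.75e+04 m / 1.2 m/s = 1.458e+04 s = 0.1688 d.
C = 0.233·exp(−0.22·0.1688) = 0.233·0.9635 = 0.2245 mg/L.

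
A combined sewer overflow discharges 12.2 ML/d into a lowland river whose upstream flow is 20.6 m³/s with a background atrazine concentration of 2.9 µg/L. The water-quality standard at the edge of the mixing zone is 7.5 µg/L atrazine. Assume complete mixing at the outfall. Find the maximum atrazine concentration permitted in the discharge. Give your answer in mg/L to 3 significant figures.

0.679 mg/L

12.2 ML/d = 0.1412 m³/s.
2.9 µg/L = 0.0029 mg/L.
7.5 µg/L = 0.0075 mg/L.
Mass balance: 0.0075·20.74 = 0.1412·Cₑ + 20.6·0.0029.
Cₑ = (0.1556 − 0.05974) / 0.1412 = 0.6786 mg/L.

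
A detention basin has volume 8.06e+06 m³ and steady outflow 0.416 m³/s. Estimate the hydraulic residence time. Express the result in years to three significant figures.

0.614 yr

Q = 0.416 m³/s × 3.156e+07 s/yr = 1.313e+07 m³/yr.
Hydraulic residence time τ = V/Q = 8.06e+06/1.313e+07 = 0.614 yr.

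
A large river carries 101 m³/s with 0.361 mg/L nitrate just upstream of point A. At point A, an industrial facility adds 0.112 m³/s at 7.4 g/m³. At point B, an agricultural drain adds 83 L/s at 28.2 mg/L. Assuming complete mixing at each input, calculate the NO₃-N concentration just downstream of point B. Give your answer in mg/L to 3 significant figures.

0.392 mg/L

After input A: C = (101·0.361 + 0.112·7.4) / 101.1 = 0.3688 mg/L.
83 L/s = 0.083 m³/s.
After input B: C = (101.1·0.3688 + 0.083·28.2) / 101.2 = 0.3916 mg/L.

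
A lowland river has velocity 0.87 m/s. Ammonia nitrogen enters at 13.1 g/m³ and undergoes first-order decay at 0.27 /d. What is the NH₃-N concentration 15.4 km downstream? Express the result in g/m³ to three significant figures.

Travel time t = 15.4 km / 0.87 m/s = 1.54e+04/0.87 = 1.77e+04 s = 0.2049 d.
First-order decay: C = 13.1·exp(−0.27·0.2049) = 13.1·0.9462 = 12.4 g/m³.

12.4 g/m³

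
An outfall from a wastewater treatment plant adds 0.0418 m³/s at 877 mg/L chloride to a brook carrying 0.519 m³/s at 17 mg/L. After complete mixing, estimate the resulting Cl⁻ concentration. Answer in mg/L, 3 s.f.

By mass balance at complete mixing, C = (0.0418·877 + 0.519·17) / (0.0418 + 0.519) = 45.48/0.5608 = 81.1 mg/L.

81.1 mg/L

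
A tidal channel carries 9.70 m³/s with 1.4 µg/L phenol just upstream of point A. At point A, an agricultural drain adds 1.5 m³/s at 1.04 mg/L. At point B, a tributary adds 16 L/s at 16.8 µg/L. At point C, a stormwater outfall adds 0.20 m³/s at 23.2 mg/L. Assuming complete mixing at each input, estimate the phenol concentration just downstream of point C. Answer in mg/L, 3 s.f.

1.4 µg/L = 0.0014 mg/L.
After input A: C = (9.7·0.0014 + 1.5·1.04) / 11.2 = 0.1405 mg/L.
16 L/s = 0.016 m³/s.
16.8 µg/L = 0.0168 mg/L.
After input B: C = (11.2·0.1405 + 0.016·0.0168) / 11.22 = 0.1403 mg/L.
After input C: C = (11.22·0.1403 + 0.2·23.2) / 11.42 = 0.5443 mg/L.

0.544 mg/L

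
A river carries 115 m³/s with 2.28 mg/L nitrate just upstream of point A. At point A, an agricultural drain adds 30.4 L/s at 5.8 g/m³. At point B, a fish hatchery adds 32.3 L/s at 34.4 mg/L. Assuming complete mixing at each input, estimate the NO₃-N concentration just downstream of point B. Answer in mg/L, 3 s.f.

30.4 L/s = 0.0304 m³/s.
After input A: C = (115·2.28 + 0.0304·5.8) / 115 = 2.281 mg/L.
32.3 L/s = 0.0323 m³/s.
After input B: C = (115·2.281 + 0.0323·34.4) / 115.1 = 2.29 mg/L.

2.29 mg/L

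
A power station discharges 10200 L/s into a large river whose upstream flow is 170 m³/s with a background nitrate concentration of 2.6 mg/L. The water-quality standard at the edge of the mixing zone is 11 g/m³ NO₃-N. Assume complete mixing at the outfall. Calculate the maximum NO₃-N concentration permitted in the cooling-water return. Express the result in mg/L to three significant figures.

151 mg/L

10200 L/s = 10.2 m³/s.
Mass balance: 11·180.2 = 10.2·Cₑ + 170·2.6.
Cₑ = (1982 − 442) / 10.2 = 151 mg/L.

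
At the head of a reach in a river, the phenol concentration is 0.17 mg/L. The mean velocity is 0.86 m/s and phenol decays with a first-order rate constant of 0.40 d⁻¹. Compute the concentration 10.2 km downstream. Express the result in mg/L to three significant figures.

0.161 mg/L

Travel time t = 10.2 km / 0.86 m/s = 1.02e+04/0.86 = 1.186e+04 s = 0.1373 d.
First-order decay: C = 0.17·exp(−0.40·0.1373) = 0.17·0.9466 = 0.1609 mg/L.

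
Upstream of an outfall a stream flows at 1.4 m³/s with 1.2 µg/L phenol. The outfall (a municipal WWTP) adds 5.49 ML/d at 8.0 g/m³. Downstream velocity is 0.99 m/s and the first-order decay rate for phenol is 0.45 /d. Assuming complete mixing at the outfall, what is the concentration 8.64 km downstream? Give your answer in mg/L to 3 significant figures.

0.333 mg/L

5.49 ML/d = 0.06354 m³/s.
1.2 µg/L = 0.0012 mg/L.
After complete mixing, C₀ = (0.06354·8 + 1.4·0.0012) / 1.464 = 0.3485 mg/L.
Travel time t = 8640 m / 0.99 m/s = 8727 s = 0.101 d.
C = 0.3485·exp(−0.45·0.101) = 0.3485·0.9556 = 0.333 mg/L.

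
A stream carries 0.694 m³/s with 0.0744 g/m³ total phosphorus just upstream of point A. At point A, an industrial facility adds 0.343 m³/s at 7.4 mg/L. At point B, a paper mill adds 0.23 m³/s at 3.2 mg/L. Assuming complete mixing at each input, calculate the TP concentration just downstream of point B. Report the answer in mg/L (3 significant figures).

2.62 mg/L

After input A: C = (0.694·0.0744 + 0.343·7.4) / 1.037 = 2.497 mg/L.
After input B: C = (1.037·2.497 + 0.23·3.2) / 1.267 = 2.625 mg/L.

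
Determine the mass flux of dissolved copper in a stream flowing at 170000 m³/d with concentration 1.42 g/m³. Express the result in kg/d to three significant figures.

170000 m³/d = 1.968 m³/s.
Mass flux = Q·C = 1.968 m³/s × 1.42 g/m³ = 2.794 g/s.
= 2.794 g/s × 86.4 = 241.4 kg/d.

241 kg/d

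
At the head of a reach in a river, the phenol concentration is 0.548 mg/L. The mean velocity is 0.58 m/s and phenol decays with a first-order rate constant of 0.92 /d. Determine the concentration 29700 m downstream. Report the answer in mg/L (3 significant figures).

Travel time t = 29700 m / 0.58 m/s = 2.97e+04/0.58 = 5.121e+04 s = 0.5927 d.
First-order decay: C = 0.548·exp(−0.92·0.5927) = 0.548·0.5797 = 0.3177 mg/L.

0.318 mg/L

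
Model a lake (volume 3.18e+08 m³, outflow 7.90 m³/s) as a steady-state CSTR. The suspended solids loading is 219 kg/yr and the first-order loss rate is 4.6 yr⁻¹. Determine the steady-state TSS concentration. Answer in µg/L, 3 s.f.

Outflow Q = 7.90 m³/s × 3.156e+07 s/yr = 2.493e+08 m³/yr.
Steady-state CSTR mass balance: W = Q·C + k·V·C, so C = W/(Q + kV).
Q + kV = 2.493e+08 + 4.6·3.18e+08 = 1.712e+09 m³/yr.
C = 219/1.712e+09 = 1.279e-07 kg/m³ = 0.0001279 mg/L = 0.1279 µg/L.

0.128 µg/L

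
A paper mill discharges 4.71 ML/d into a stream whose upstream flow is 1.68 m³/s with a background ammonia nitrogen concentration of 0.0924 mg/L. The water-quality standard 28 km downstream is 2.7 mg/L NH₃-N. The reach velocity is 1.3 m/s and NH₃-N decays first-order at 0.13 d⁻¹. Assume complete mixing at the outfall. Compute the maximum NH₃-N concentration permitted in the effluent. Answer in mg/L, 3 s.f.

85.9 mg/L

4.71 ML/d = 0.05451 m³/s.
Travel time to the compliance point: t = 2.8e+04/1.3 = 2.154e+04 s = 0.2493 d; decay factor exp(−0.13·0.2493) = 0.9681.
So the concentration just after mixing may be at most 2.7/0.9681 = 2.789 mg/L.
Mass balance: 2.789·1.735 = 0.05451·Cₑ + 1.68·0.0924.
Cₑ = (4.837 − 0.1552) / 0.05451 = 85.89 mg/L.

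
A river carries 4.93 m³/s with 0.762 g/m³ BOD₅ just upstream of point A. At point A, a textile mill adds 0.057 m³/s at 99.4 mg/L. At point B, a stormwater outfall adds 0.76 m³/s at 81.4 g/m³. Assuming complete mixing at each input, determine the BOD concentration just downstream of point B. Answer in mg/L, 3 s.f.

12.4 mg/L

After input A: C = (4.93·0.762 + 0.057·99.4) / 4.987 = 1.889 mg/L.
After input B: C = (4.987·1.889 + 0.76·81.4) / 5.747 = 12.4 mg/L.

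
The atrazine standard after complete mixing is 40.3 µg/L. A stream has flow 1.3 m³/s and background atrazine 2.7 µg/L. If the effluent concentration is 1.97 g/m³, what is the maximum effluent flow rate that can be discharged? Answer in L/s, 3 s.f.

2.7 µg/L = 0.0027 mg/L.
40.3 µg/L = 0.0403 mg/L.
Mass balance at complete mixing: C_std·(Q_w + Q_r) = Q_w·C_e + Q_r·C_b.
Rearranging, Q_w = Q_r·(C_std − C_b)/(C_e − C_std) = 1.3·(0.0403 − 0.0027) / (1.97 − 0.0403) = 0.02533 m³/s.
= 25.33 L/s.

25.3 L/s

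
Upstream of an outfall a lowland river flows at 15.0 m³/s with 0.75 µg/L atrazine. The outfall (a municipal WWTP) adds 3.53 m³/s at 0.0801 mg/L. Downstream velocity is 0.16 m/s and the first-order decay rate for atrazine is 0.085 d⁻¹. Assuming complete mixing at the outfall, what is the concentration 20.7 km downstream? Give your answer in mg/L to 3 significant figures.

0.75 µg/L = 0.00075 mg/L.
After complete mixing, C₀ = (3.53·0.0801 + 15·0.00075) / 18.53 = 0.01587 mg/L.
Travel time t = 2.07e+04 m / 0.16 m/s = 1.294e+05 s = 1.497 d.
C = 0.01587·exp(−0.085·1.497) = 0.01587·0.8805 = 0.01397 mg/L.

0.0140 mg/L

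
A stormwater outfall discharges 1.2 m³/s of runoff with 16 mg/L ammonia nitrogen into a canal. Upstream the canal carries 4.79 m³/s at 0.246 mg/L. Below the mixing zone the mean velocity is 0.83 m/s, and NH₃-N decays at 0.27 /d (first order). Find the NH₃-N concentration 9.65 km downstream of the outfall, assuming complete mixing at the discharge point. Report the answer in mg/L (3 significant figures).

3.28 mg/L

After complete mixing, C₀ = (1.2·16 + 4.79·0.246) / 5.99 = 3.402 mg/L.
Travel time t = 9650 m / 0.83 m/s = 1.163e+04 s = 0.1346 d.
C = 3.402·exp(−0.27·0.1346) = 3.402·0.9643 = 3.281 mg/L.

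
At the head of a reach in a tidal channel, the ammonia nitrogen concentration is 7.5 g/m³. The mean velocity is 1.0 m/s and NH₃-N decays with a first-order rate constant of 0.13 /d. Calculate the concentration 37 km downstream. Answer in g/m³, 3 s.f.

Travel time t = 37 km / 1.0 m/s = 3.7e+04/1.0 = 3.7e+04 s = 0.4282 d.
First-order decay: C = 7.5·exp(−0.13·0.4282) = 7.5·0.9458 = 7.094 g/m³.

7.09 g/m³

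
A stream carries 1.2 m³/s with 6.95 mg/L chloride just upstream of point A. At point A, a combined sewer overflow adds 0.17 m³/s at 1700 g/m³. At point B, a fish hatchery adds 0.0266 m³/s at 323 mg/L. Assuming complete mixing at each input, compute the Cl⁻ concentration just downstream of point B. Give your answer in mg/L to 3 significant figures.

219 mg/L

After input A: C = (1.2·6.95 + 0.17·1700) / 1.37 = 217 mg/L.
After input B: C = (1.37·217 + 0.0266·323) / 1.397 = 219.1 mg/L.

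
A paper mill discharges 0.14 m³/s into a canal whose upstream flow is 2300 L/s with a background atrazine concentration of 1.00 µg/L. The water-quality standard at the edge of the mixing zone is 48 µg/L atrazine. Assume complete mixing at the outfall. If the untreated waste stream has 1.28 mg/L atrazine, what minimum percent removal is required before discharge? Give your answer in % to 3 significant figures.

35.9 %

2300 L/s = 2.3 m³/s.
1.00 µg/L = 0.001 mg/L.
48 µg/L = 0.048 mg/L.
Mass balance: 0.048·2.44 = 0.14·Cₑ + 2.3·0.001.
Cₑ = (0.1171 − 0.0023) / 0.14 = 0.8201 mg/L.
Required removal = 1 − 0.8201/1.28 = 35.93 %.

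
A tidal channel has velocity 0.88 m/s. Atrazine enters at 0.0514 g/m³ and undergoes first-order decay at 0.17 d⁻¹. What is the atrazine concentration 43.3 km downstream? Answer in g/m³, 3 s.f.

0.0467 g/m³

Travel time t = 43.3 km / 0.88 m/s = 4.33e+04/0.88 = 4.92e+04 s = 0.5695 d.
First-order decay: C = 0.0514·exp(−0.17·0.5695) = 0.0514·0.9077 = 0.04666 g/m³.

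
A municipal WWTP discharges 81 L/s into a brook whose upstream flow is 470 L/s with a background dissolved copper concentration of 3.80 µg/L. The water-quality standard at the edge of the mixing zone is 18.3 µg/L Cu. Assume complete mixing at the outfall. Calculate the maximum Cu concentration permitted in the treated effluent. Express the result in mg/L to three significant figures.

81 L/s = 0.081 m³/s.
470 L/s = 0.47 m³/s.
3.80 µg/L = 0.0038 mg/L.
18.3 µg/L = 0.0183 mg/L.
Mass balance: 0.0183·0.551 = 0.081·Cₑ + 0.47·0.0038.
Cₑ = (0.01008 − 0.001786) / 0.081 = 0.1024 mg/L.

0.102 mg/L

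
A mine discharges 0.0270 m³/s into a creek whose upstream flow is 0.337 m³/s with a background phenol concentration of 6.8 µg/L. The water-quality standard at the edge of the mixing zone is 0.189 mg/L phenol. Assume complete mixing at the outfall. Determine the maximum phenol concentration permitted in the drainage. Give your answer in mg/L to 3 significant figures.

6.8 µg/L = 0.0068 mg/L.
Mass balance: 0.189·0.364 = 0.027·Cₑ + 0.337·0.0068.
Cₑ = (0.0688 − 0.002292) / 0.027 = 2.463 mg/L.

2.46 mg/L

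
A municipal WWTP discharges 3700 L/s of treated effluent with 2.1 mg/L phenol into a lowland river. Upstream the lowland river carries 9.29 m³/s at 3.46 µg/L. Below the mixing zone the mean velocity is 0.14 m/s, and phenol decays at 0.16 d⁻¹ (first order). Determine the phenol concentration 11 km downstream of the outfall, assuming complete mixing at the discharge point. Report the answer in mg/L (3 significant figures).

3700 L/s = 3.7 m³/s.
3.46 µg/L = 0.00346 mg/L.
After complete mixing, C₀ = (3.7·2.1 + 9.29·0.00346) / 12.99 = 0.6006 mg/L.
Travel time t = 1.1e+04 m / 0.14 m/s = 7.857e+04 s = 0.9094 d.
C = 0.6006·exp(−0.16·0.9094) = 0.6006·0.8646 = 0.5193 mg/L.

0.519 mg/L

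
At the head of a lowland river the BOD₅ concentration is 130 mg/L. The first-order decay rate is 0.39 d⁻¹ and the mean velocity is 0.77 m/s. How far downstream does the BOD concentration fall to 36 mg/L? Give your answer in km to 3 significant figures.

From C = C₀·e^(−kt), t = ln(C₀/C)/k = ln(130/36)/0.39 = 1.284/0.39 = 3.292 d.
Distance = v·t = 0.77 m/s × 2.845e+05 s = 2.19e+05 m = 219 km.

219 km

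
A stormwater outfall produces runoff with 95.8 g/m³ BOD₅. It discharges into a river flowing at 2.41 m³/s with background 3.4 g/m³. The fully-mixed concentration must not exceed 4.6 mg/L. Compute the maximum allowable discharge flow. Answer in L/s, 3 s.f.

Mass balance at complete mixing: C_std·(Q_w + Q_r) = Q_w·C_e + Q_r·C_b.
Rearranging, Q_w = Q_r·(C_std − C_b)/(C_e − C_std) = 2.41·(4.6 − 3.4) / (95.8 − 4.6) = 0.03171 m³/s.
= 31.71 L/s.

31.7 L/s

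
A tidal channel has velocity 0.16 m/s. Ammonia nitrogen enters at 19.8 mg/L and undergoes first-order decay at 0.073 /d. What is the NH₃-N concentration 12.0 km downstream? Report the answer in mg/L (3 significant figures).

Travel time t = 12.0 km / 0.16 m/s = 1.2e+04/0.16 = 7.5e+04 s = 0.8681 d.
First-order decay: C = 19.8·exp(−0.073·0.8681) = 19.8·0.9386 = 18.58 mg/L.

18.6 mg/L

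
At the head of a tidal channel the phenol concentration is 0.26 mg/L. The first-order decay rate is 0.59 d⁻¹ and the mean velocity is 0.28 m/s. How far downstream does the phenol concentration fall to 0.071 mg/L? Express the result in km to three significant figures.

From C = C₀·e^(−kt), t = ln(C₀/C)/k = ln(0.26/0.071)/0.59 = 1.298/0.59 = 2.2 d.
Distance = v·t = 0.28 m/s × 1.901e+05 s = 5.322e+04 m = 53.22 km.

53.2 km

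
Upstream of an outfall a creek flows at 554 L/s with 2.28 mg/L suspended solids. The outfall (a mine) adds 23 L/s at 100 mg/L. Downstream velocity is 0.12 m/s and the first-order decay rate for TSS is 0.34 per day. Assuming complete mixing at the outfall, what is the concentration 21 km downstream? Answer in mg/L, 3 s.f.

3.10 mg/L

23 L/s = 0.023 m³/s.
554 L/s = 0.554 m³/s.
After complete mixing, C₀ = (0.023·100 + 0.554·2.28) / 0.577 = 6.175 mg/L.
Travel time t = 2.1e+04 m / 0.12 m/s = 1.75e+05 s = 2.025 d.
C = 6.175·exp(−0.34·2.025) = 6.175·0.5022 = 3.102 mg/L.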